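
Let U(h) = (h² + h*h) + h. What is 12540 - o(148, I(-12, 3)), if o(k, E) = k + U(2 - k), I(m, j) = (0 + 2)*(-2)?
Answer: -30094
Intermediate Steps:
I(m, j) = -4 (I(m, j) = 2*(-2) = -4)
U(h) = h + 2*h² (U(h) = (h² + h²) + h = 2*h² + h = h + 2*h²)
o(k, E) = k + (2 - k)*(5 - 2*k) (o(k, E) = k + (2 - k)*(1 + 2*(2 - k)) = k + (2 - k)*(1 + (4 - 2*k)) = k + (2 - k)*(5 - 2*k))
12540 - o(148, I(-12, 3)) = 12540 - (148 + (-5 + 2*148)*(-2 + 148)) = 12540 - (148 + (-5 + 296)*146) = 12540 - (148 + 291*146) = 12540 - (148 + 42486) = 12540 - 1*42634 = 12540 - 42634 = -30094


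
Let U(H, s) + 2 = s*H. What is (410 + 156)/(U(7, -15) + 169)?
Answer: 283/31 ≈ 9.1290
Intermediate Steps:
U(H, s) = -2 + H*s (U(H, s) = -2 + s*H = -2 + H*s)
(410 + 156)/(U(7, -15) + 169) = (410 + 156)/((-2 + 7*(-15)) + 169) = 566/((-2 - 105) + 169) = 566/(-107 + 169) = 566/62 = 566*(1/62) = 283/31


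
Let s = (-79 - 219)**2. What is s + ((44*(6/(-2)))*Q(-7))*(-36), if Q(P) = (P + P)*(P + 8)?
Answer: 22276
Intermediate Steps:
Q(P) = 2*P*(8 + P) (Q(P) = (2*P)*(8 + P) = 2*P*(8 + P))
s = 88804 (s = (-298)**2 = 88804)
s + ((44*(6/(-2)))*Q(-7))*(-36) = 88804 + ((44*(6/(-2)))*(2*(-7)*(8 - 7)))*(-36) = 88804 + ((44*(6*(-1/2)))*(2*(-7)*1))*(-36) = 88804 + ((44*(-3))*(-14))*(-36) = 88804 - 132*(-14)*(-36) = 88804 + 1848*(-36) = 88804 - 66528 = 22276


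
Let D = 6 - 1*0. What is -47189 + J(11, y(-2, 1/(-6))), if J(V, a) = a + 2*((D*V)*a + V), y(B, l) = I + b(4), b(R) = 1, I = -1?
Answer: -47167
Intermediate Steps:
y(B, l) = 0 (y(B, l) = -1 + 1 = 0)
D = 6 (D = 6 + 0 = 6)
J(V, a) = a + 2*V + 12*V*a (J(V, a) = a + 2*((6*V)*a + V) = a + 2*(6*V*a + V) = a + 2*(V + 6*V*a) = a + (2*V + 12*V*a) = a + 2*V + 12*V*a)
-47189 + J(11, y(-2, 1/(-6))) = -47189 + (0 + 2*11 + 12*11*0) = -47189 + (0 + 22 + 0) = -47189 + 22 = -47167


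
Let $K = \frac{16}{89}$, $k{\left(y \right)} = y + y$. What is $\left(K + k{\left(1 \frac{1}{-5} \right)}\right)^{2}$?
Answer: $\frac{9604}{198025} \approx 0.048499$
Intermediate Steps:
$k{\left(y \right)} = 2 y$
$K = \frac{16}{89}$ ($K = 16 \cdot \frac{1}{89} = \frac{16}{89} \approx 0.17978$)
$\left(K + k{\left(1 \frac{1}{-5} \right)}\right)^{2} = \left(\frac{16}{89} + 2 \cdot 1 \frac{1}{-5}\right)^{2} = \left(\frac{16}{89} + 2 \cdot 1 \left(- \frac{1}{5}\right)\right)^{2} = \left(\frac{16}{89} + 2 \left(- \frac{1}{5}\right)\right)^{2} = \left(\frac{16}{89} - \frac{2}{5}\right)^{2} = \left(- \frac{98}{445}\right)^{2} = \frac{9604}{198025}$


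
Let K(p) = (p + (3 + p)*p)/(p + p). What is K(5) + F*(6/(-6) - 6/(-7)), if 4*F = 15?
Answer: 111/28 ≈ 3.9643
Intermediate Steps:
F = 15/4 (F = (1/4)*15 = 15/4 ≈ 3.7500)
K(p) = (p + p*(3 + p))/(2*p) (K(p) = (p + p*(3 + p))/((2*p)) = (p + p*(3 + p))*(1/(2*p)) = (p + p*(3 + p))/(2*p))
K(5) + F*(6/(-6) - 6/(-7)) = (2 + (1/2)*5) + 15*(6/(-6) - 6/(-7))/4 = (2 + 5/2) + 15*(6*(-1/6) - 6*(-1/7))/4 = 9/2 + 15*(-1 + 6/7)/4 = 9/2 + (15/4)*(-1/7) = 9/2 - 15/28 = 111/28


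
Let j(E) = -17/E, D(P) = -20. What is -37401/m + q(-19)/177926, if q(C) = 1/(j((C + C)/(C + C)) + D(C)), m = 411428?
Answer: -123110496745/1354269159068 ≈ -0.090905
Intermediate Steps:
q(C) = -1/37 (q(C) = 1/(-17/((C + C)/(C + C)) - 20) = 1/(-17/((2*C)/((2*C))) - 20) = 1/(-17/((2*C)*(1/(2*C))) - 20) = 1/(-17/1 - 20) = 1/(-17*1 - 20) = 1/(-17 - 20) = 1/(-37) = -1/37)
-37401/m + q(-19)/177926 = -37401/411428 - 1/37/177926 = -37401*1/411428 - 1/37*1/177926 = -37401/411428 - 1/6583262 = -123110496745/1354269159068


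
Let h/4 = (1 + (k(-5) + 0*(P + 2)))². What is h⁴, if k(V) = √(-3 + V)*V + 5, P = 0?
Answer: -792267259904 - 38370017280*I*√2 ≈ -7.9227e+11 - 5.4263e+10*I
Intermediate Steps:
k(V) = 5 + V*√(-3 + V) (k(V) = V*√(-3 + V) + 5 = 5 + V*√(-3 + V))
h = 4*(6 - 10*I*√2)² (h = 4*(1 + ((5 - 5*√(-3 - 5)) + 0*(0 + 2)))² = 4*(1 + ((5 - 10*I*√2) + 0*2))² = 4*(1 + ((5 - 10*I*√2) + 0))² = 4*(1 + (5 - 10*I*√2))² = 4*(6 - 10*I*√2)² ≈ -656.0 - 678.82*I)
h⁴ = (-656 - 480*I*√2)⁴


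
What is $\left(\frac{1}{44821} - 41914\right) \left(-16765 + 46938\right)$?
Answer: $- \frac{56683824328989}{44821} \approx -1.2647 \cdot 10^{9}$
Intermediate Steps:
$\left(\frac{1}{44821} - 41914\right) \left(-16765 + 46938\right) = \left(\frac{1}{44821} - 41914\right) 30173 = \left(- \frac{1878627393}{44821}\right) 30173 = - \frac{56683824328989}{44821}$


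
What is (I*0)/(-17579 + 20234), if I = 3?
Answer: 0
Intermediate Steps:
(I*0)/(-17579 + 20234) = (3*0)/(-17579 + 20234) = 0/2655 = (1/2655)*0 = 0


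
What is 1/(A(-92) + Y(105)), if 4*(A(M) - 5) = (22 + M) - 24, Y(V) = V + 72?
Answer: 2/317 ≈ 0.0063092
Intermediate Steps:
Y(V) = 72 + V
A(M) = 9/2 + M/4 (A(M) = 5 + ((22 + M) - 24)/4 = 5 + (-2 + M)/4 = 5 + (-½ + M/4) = 9/2 + M/4)
1/(A(-92) + Y(105)) = 1/((9/2 + (¼)*(-92)) + (72 + 105)) = 1/((9/2 - 23) + 177) = 1/(-37/2 + 177) = 1/(317/2) = 2/317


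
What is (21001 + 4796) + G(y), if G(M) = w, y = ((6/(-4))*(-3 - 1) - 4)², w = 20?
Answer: 25817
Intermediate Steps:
y = 4 (y = ((6*(-¼))*(-4) - 4)² = (-3/2*(-4) - 4)² = (6 - 4)² = 2² = 4)
G(M) = 20
(21001 + 4796) + G(y) = (21001 + 4796) + 20 = 25797 + 20 = 25817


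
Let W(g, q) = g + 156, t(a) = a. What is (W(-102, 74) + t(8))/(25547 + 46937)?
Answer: 31/36242 ≈ 0.00085536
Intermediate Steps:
W(g, q) = 156 + g
(W(-102, 74) + t(8))/(25547 + 46937) = ((156 - 102) + 8)/(25547 + 46937) = (54 + 8)/72484 = 62*(1/72484) = 31/36242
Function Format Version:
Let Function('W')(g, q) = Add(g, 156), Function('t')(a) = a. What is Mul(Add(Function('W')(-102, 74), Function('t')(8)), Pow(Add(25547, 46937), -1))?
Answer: Rational(31, 36242) ≈ 0.00085536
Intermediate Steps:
Function('W')(g, q) = Add(156, g)
Mul(Add(Function('W')(-102, 74), Function('t')(8)), Pow(Add(25547, 46937), -1)) = Mul(Add(Add(156, -102), 8), Pow(Add(25547, 46937), -1)) = Mul(Add(54, 8), Pow(72484, -1)) = Mul(62, Rational(1, 72484)) = Rational(31, 36242)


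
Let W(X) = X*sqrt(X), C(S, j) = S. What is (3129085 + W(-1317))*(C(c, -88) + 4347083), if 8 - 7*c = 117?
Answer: 95216404393120/7 - 40075614624*I*sqrt(1317)/7 ≈ 1.3602e+13 - 2.0777e+11*I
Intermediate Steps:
c = -109/7 (c = 8/7 - 1/7*117 = 8/7 - 117/7 = -109/7 ≈ -15.571)
W(X) = X**(3/2)
(3129085 + W(-1317))*(C(c, -88) + 4347083) = (3129085 + (-1317)**(3/2))*(-109/7 + 4347083) = (3129085 - 1317*I*sqrt(1317))*(30429472/7) = 95216404393120/7 - 40075614624*I*sqrt(1317)/7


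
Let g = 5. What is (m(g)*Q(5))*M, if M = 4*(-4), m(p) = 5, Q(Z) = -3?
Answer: 240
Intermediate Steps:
M = -16
(m(g)*Q(5))*M = (5*(-3))*(-16) = -15*(-16) = 240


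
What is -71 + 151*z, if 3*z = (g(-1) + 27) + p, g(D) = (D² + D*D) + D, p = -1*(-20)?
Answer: 2345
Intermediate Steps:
p = 20
g(D) = D + 2*D² (g(D) = (D² + D²) + D = 2*D² + D = D + 2*D²)
z = 16 (z = ((-(1 + 2*(-1)) + 27) + 20)/3 = ((-(1 - 2) + 27) + 20)/3 = ((-1*(-1) + 27) + 20)/3 = ((1 + 27) + 20)/3 = (28 + 20)/3 = (⅓)*48 = 16)
-71 + 151*z = -71 + 151*16 = -71 + 2416 = 2345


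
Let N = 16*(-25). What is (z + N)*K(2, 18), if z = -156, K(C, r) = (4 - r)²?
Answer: -108976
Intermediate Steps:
N = -400
(z + N)*K(2, 18) = (-156 - 400)*(-4 + 18)² = -556*14² = -556*196 = -108976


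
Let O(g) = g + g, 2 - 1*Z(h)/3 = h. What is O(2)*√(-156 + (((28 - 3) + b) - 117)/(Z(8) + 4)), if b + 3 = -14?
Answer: 10*I*√1162/7 ≈ 48.697*I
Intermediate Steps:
b = -17 (b = -3 - 14 = -17)
Z(h) = 6 - 3*h
O(g) = 2*g
O(2)*√(-156 + (((28 - 3) + b) - 117)/(Z(8) + 4)) = (2*2)*√(-156 + (((28 - 3) - 17) - 117)/((6 - 3*8) + 4)) = 4*√(-156 + ((25 - 17) - 117)/((6 - 24) + 4)) = 4*√(-156 + (8 - 117)/(-18 + 4)) = 4*√(-156 - 109/(-14)) = 4*√(-156 - 109*(-1/14)) = 4*√(-156 + 109/14) = 4*√(-2075/14) = 4*(5*I*√1162/14) = 10*I*√1162/7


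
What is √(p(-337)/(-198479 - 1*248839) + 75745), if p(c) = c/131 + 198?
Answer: √28899265053426863858/19532886 ≈ 275.22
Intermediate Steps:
p(c) = 198 + c/131 (p(c) = c*(1/131) + 198 = c/131 + 198 = 198 + c/131)
√(p(-337)/(-198479 - 1*248839) + 75745) = √((198 + (1/131)*(-337))/(-198479 - 1*248839) + 75745) = √((198 - 337/131)/(-198479 - 248839) + 75745) = √((25601/131)/(-447318) + 75745) = √((25601/131)*(-1/447318) + 75745) = √(-25601/58598658 + 75745) = √(4438555324609/58598658) = √28899265053426863858/19532886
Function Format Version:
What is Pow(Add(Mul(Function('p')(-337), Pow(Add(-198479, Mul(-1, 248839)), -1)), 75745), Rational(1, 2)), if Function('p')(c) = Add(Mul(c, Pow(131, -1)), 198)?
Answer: Mul(Rational(1, 19532886), Pow(28899265053426863858, Rational(1, 2))) ≈ 275.22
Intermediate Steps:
Function('p')(c) = Add(198, Mul(Rational(1, 131), c)) (Function('p')(c) = Add(Mul(c, Rational(1, 131)), 198) = Add(Mul(Rational(1, 131), c), 198) = Add(198, Mul(Rational(1, 131), c)))
Pow(Add(Mul(Function('p')(-337), Pow(Add(-198479, Mul(-1, 248839)), -1)), 75745), Rational(1, 2)) = Pow(Add(Mul(Add(198, Mul(Rational(1, 131), -337)), Pow(Add(-198479, Mul(-1, 248839)), -1)), 75745), Rational(1, 2)) = Pow(Add(Mul(Add(198, Rational(-337, 131)), Pow(Add(-198479, -248839), -1)), 75745), Rational(1, 2)) = Pow(Add(Mul(Rational(25601, 131), Pow(-447318, -1)), 75745), Rational(1, 2)) = Pow(Add(Mul(Rational(25601, 131), Rational(-1, 447318)), 75745), Rational(1, 2)) = Pow(Add(Rational(-25601, 58598658), 75745), Rational(1, 2)) = Pow(Rational(4438555324609, 58598658), Rational(1, 2)) = Mul(Rational(1, 19532886), Pow(28899265053426863858, Rational(1, 2)))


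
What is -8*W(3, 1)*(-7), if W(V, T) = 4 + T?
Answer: 280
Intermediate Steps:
-8*W(3, 1)*(-7) = -8*(4 + 1)*(-7) = -8*5*(-7) = -40*(-7) = 280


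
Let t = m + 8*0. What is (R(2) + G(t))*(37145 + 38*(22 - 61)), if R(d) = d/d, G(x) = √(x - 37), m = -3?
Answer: 35663 + 71326*I*√10 ≈ 35663.0 + 2.2555e+5*I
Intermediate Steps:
t = -3 (t = -3 + 8*0 = -3 + 0 = -3)
G(x) = √(-37 + x)
R(d) = 1
(R(2) + G(t))*(37145 + 38*(22 - 61)) = (1 + √(-37 - 3))*(37145 + 38*(22 - 61)) = (1 + √(-40))*(37145 + 38*(-39)) = (1 + 2*I*√10)*(37145 - 1482) = (1 + 2*I*√10)*35663 = 35663 + 71326*I*√10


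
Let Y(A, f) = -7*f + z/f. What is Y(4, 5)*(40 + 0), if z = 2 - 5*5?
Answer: -1584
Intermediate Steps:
z = -23 (z = 2 - 25 = -23)
Y(A, f) = -23/f - 7*f (Y(A, f) = -7*f - 23/f = -23/f - 7*f)
Y(4, 5)*(40 + 0) = (-23/5 - 7*5)*(40 + 0) = (-23*⅕ - 35)*40 = (-23/5 - 35)*40 = -198/5*40 = -1584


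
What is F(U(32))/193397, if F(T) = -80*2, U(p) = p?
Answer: -160/193397 ≈ -0.00082731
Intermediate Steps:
F(T) = -160
F(U(32))/193397 = -160/193397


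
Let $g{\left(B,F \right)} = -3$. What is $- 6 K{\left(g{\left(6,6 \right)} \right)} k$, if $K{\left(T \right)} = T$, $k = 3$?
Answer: $54$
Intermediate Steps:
$- 6 K{\left(g{\left(6,6 \right)} \right)} k = \left(-6\right) \left(-3\right) 3 = 18 \cdot 3 = 54$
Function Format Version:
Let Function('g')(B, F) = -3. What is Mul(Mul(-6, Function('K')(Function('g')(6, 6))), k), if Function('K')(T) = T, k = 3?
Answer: 54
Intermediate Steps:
Mul(Mul(-6, Function('K')(Function('g')(6, 6))), k) = Mul(Mul(-6, -3), 3) = Mul(18, 3) = 54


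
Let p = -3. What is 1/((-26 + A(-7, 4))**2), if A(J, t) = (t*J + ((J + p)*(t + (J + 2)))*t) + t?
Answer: 1/100 ≈ 0.010000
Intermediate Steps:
A(J, t) = t + J*t + t*(-3 + J)*(2 + J + t) (A(J, t) = (t*J + ((J - 3)*(t + (J + 2)))*t) + t = (J*t + ((-3 + J)*(t + (2 + J)))*t) + t = (J*t + ((-3 + J)*(2 + J + t))*t) + t = (J*t + t*(-3 + J)*(2 + J + t)) + t = t + J*t + t*(-3 + J)*(2 + J + t))
1/((-26 + A(-7, 4))**2) = 1/((-26 + 4*(-5 + (-7)**2 - 3*4 - 7*4))**2) = 1/((-26 + 4*(-5 + 49 - 12 - 28))**2) = 1/((-26 + 4*4)**2) = 1/((-26 + 16)**2) = 1/((-10)**2) = 1/100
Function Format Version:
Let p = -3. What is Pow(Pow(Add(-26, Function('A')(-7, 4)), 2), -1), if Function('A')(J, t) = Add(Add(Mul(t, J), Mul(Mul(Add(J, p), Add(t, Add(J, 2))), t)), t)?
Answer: Rational(1, 100) ≈ 0.010000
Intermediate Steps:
Function('A')(J, t) = Add(t, Mul(J, t), Mul(t, Add(-3, J), Add(2, J, t))) (Function('A')(J, t) = Add(Add(Mul(t, J), Mul(Mul(Add(J, -3), Add(t, Add(J, 2))), t)), t) = Add(Add(Mul(J, t), Mul(Mul(Add(-3, J), Add(t, Add(2, J))), t)), t) = Add(Add(Mul(J, t), Mul(Mul(Add(-3, J), Add(2, J, t)), t)), t) = Add(Add(Mul(J, t), Mul(t, Add(-3, J), Add(2, J, t))), t) = Add(t, Mul(J, t), Mul(t, Add(-3, J), Add(2, J, t))))
Pow(Pow(Add(-26, Function('A')(-7, 4)), 2), -1) = Pow(Pow(Add(-26, Mul(4, Add(-5, Pow(-7, 2), Mul(-3, 4), Mul(-7, 4)))), 2), -1) = Pow(Pow(Add(-26, Mul(4, Add(-5, 49, -12, -28))), 2), -1) = Pow(Pow(Add(-26, Mul(4, 4)), 2), -1) = Pow(Pow(Add(-26, 16), 2), -1) = Pow(Pow(-10, 2), -1) = Pow(100, -1) = Rational(1, 100)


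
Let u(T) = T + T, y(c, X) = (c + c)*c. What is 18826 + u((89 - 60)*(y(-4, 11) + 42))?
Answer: 23118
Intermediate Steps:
y(c, X) = 2*c**2 (y(c, X) = (2*c)*c = 2*c**2)
u(T) = 2*T
18826 + u((89 - 60)*(y(-4, 11) + 42)) = 18826 + 2*((89 - 60)*(2*(-4)**2 + 42)) = 18826 + 2*(29*(2*16 + 42)) = 18826 + 2*(29*(32 + 42)) = 18826 + 2*(29*74) = 18826 + 2*2146 = 18826 + 4292 = 23118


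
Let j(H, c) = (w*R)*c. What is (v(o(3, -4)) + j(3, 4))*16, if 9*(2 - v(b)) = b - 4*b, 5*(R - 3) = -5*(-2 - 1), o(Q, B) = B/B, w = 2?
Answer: 2416/3 ≈ 805.33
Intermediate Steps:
o(Q, B) = 1
R = 6 (R = 3 + (-5*(-2 - 1))/5 = 3 + (-5*(-3))/5 = 3 + (⅕)*15 = 3 + 3 = 6)
v(b) = 2 + b/3 (v(b) = 2 - (b - 4*b)/9 = 2 - (-1)*b/3 = 2 + b/3)
j(H, c) = 12*c (j(H, c) = (2*6)*c = 12*c)
(v(o(3, -4)) + j(3, 4))*16 = ((2 + (⅓)*1) + 12*4)*16 = ((2 + ⅓) + 48)*16 = (7/3 + 48)*16 = (151/3)*16 = 2416/3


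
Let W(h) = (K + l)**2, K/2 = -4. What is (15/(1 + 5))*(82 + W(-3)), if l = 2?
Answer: 295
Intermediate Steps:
K = -8 (K = 2*(-4) = -8)
W(h) = 36 (W(h) = (-8 + 2)**2 = (-6)**2 = 36)
(15/(1 + 5))*(82 + W(-3)) = (15/(1 + 5))*(82 + 36) = (15/6)*118 = (15*(1/6))*118 = (5/2)*118 = 295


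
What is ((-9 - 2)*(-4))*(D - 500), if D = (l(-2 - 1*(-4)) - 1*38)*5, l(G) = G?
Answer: -29920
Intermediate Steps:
D = -180 (D = ((-2 - 1*(-4)) - 1*38)*5 = ((-2 + 4) - 38)*5 = (2 - 38)*5 = -36*5 = -180)
((-9 - 2)*(-4))*(D - 500) = ((-9 - 2)*(-4))*(-180 - 500) = -11*(-4)*(-680) = 44*(-680) = -29920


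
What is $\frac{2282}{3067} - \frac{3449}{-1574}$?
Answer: $\frac{14169951}{4827458} \approx 2.9353$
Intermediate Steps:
$\frac{2282}{3067} - \frac{3449}{-1574} = 2282 \cdot \frac{1}{3067} - - \frac{3449}{1574} = \frac{2282}{3067} + \frac{3449}{1574} = \frac{14169951}{4827458}$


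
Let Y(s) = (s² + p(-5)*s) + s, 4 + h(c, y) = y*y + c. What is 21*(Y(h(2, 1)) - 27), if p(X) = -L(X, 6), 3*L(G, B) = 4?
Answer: -539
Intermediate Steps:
h(c, y) = -4 + c + y² (h(c, y) = -4 + (y*y + c) = -4 + (y² + c) = -4 + (c + y²) = -4 + c + y²)
L(G, B) = 4/3 (L(G, B) = (⅓)*4 = 4/3)
p(X) = -4/3 (p(X) = -1*4/3 = -4/3)
Y(s) = s² - s/3 (Y(s) = (s² - 4*s/3) + s = s² - s/3)
21*(Y(h(2, 1)) - 27) = 21*((-4 + 2 + 1²)*(-⅓ + (-4 + 2 + 1²)) - 27) = 21*((-4 + 2 + 1)*(-⅓ + (-4 + 2 + 1)) - 27) = 21*(-(-⅓ - 1) - 27) = 21*(-1*(-4/3) - 27) = 21*(4/3 - 27) = 21*(-77/3) = -539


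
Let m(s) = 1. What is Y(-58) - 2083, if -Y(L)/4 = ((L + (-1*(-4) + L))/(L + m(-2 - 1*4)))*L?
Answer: -92747/57 ≈ -1627.1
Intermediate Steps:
Y(L) = -4*L*(4 + 2*L)/(1 + L) (Y(L) = -4*(L + (-1*(-4) + L))/(L + 1)*L = -4*(L + (4 + L))/(1 + L)*L = -4*(4 + 2*L)/(1 + L)*L = -4*L*(4 + 2*L)/(1 + L))
Y(-58) - 2083 = -8*(-58)*(2 - 58)/(1 - 58) - 2083 = -8*(-58)*(-56)/(-57) - 2083 = -8*(-58)*(-1/57)*(-56) - 2083 = 25984/57 - 2083 = -92747/57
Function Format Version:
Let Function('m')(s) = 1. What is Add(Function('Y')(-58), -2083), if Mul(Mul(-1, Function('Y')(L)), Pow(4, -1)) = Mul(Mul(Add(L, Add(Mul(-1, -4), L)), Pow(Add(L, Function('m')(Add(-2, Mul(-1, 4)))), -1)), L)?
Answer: Rational(-92747, 57) ≈ -1627.1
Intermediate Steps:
Function('Y')(L) = Mul(-4, L, Pow(Add(1, L), -1), Add(4, Mul(2, L))) (Function('Y')(L) = Mul(-4, Mul(Mul(Add(L, Add(Mul(-1, -4), L)), Pow(Add(L, 1), -1)), L)) = Mul(-4, Mul(Mul(Add(L, Add(4, L)), Pow(Add(1, L), -1)), L)) = Mul(-4, Mul(Mul(Add(4, Mul(2, L)), Pow(Add(1, L), -1)), L)) = Mul(-4, Mul(Mul(Pow(Add(1, L), -1), Add(4, Mul(2, L))), L)) = Mul(-4, Mul(L, Pow(Add(1, L), -1), Add(4, Mul(2, L)))) = Mul(-4, L, Pow(Add(1, L), -1), Add(4, Mul(2, L))))
Add(Function('Y')(-58), -2083) = Add(Mul(-8, -58, Pow(Add(1, -58), -1), Add(2, -58)), -2083) = Add(Mul(-8, -58, Pow(-57, -1), -56), -2083) = Add(Mul(-8, -58, Rational(-1, 57), -56), -2083) = Add(Rational(25984, 57), -2083) = Rational(-92747, 57)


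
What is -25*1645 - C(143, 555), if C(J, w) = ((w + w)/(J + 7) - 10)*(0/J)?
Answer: -41125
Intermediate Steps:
C(J, w) = 0 (C(J, w) = ((2*w)/(7 + J) - 10)*0 = (2*w/(7 + J) - 10)*0 = (-10 + 2*w/(7 + J))*0 = 0)
-25*1645 - C(143, 555) = -25*1645 - 1*0 = -41125 + 0 = -41125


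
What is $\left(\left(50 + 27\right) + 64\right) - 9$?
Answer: $132$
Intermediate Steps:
$\left(\left(50 + 27\right) + 64\right) - 9 = \left(77 + 64\right) - 9 = 141 - 9 = 132$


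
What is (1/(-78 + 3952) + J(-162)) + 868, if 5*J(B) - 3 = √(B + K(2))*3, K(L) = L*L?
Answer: 16824787/19370 + 3*I*√158/5 ≈ 868.6 + 7.5419*I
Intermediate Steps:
K(L) = L²
J(B) = ⅗ + 3*√(4 + B)/5 (J(B) = ⅗ + (√(B + 2²)*3)/5 = ⅗ + (√(B + 4)*3)/5 = ⅗ + (√(4 + B)*3)/5 = ⅗ + (3*√(4 + B))/5 = ⅗ + 3*√(4 + B)/5)
(1/(-78 + 3952) + J(-162)) + 868 = (1/(-78 + 3952) + (⅗ + 3*√(4 - 162)/5)) + 868 = (1/3874 + (⅗ + 3*√(-158)/5)) + 868 = (1/3874 + (⅗ + 3*(I*√158)/5)) + 868 = (1/3874 + (⅗ + 3*I*√158/5)) + 868 = (11627/19370 + 3*I*√158/5) + 868 = 16824787/19370 + 3*I*√158/5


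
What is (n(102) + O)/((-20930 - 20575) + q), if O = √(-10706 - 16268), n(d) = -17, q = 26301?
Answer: 17/15204 - I*√26974/15204 ≈ 0.0011181 - 0.010802*I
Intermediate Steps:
O = I*√26974 (O = √(-26974) = I*√26974 ≈ 164.24*I)
(n(102) + O)/((-20930 - 20575) + q) = (-17 + I*√26974)/((-20930 - 20575) + 26301) = (-17 + I*√26974)/(-41505 + 26301) = (-17 + I*√26974)/(-15204) = (-17 + I*√26974)*(-1/15204) = 17/15204 - I*√26974/15204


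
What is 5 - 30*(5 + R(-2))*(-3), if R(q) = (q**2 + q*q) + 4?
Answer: 1535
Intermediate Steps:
R(q) = 4 + 2*q**2 (R(q) = (q**2 + q**2) + 4 = 2*q**2 + 4 = 4 + 2*q**2)
5 - 30*(5 + R(-2))*(-3) = 5 - 30*(5 + (4 + 2*(-2)**2))*(-3) = 5 - 30*(5 + (4 + 2*4))*(-3) = 5 - 30*(5 + (4 + 8))*(-3) = 5 - 30*(5 + 12)*(-3) = 5 - 510*(-3) = 5 - 30*(-51) = 5 + 1530 = 1535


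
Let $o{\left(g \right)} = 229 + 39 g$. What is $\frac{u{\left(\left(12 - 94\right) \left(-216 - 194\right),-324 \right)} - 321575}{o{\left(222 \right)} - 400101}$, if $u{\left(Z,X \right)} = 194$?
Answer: $\frac{321381}{391214} \approx 0.8215$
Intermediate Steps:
$\frac{u{\left(\left(12 - 94\right) \left(-216 - 194\right),-324 \right)} - 321575}{o{\left(222 \right)} - 400101} = \frac{194 - 321575}{\left(229 + 39 \cdot 222\right) - 400101} = - \frac{321381}{\left(229 + 8658\right) - 400101} = - \frac{321381}{8887 - 400101} = - \frac{321381}{-391214} = \left(-321381\right) \left(- \frac{1}{391214}\right) = \frac{321381}{391214}$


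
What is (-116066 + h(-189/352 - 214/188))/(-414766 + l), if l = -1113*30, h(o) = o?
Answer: 1920223619/7414292864 ≈ 0.25899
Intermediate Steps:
l = -33390
(-116066 + h(-189/352 - 214/188))/(-414766 + l) = (-116066 + (-189/352 - 214/188))/(-414766 - 33390) = (-116066 + (-189*1/352 - 214*1/188))/(-448156) = (-116066 + (-189/352 - 107/94))*(-1/448156) = (-116066 - 27715/16544)*(-1/448156) = -1920223619/16544*(-1/448156) = 1920223619/7414292864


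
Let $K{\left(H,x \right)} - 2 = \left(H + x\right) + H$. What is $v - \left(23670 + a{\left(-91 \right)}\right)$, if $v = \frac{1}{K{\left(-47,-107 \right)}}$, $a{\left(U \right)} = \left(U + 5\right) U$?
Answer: $- \frac{6267705}{199} \approx -31496.0$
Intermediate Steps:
$a{\left(U \right)} = U \left(5 + U\right)$ ($a{\left(U \right)} = \left(5 + U\right) U = U \left(5 + U\right)$)
$K{\left(H,x \right)} = 2 + x + 2 H$ ($K{\left(H,x \right)} = 2 + \left(\left(H + x\right) + H\right) = 2 + \left(x + 2 H\right) = 2 + x + 2 H$)
$v = - \frac{1}{199}$ ($v = \frac{1}{2 - 107 + 2 \left(-47\right)} = \frac{1}{2 - 107 - 94} = \frac{1}{-199} = - \frac{1}{199} \approx -0.0050251$)
$v - \left(23670 + a{\left(-91 \right)}\right) = - \frac{1}{199} - \left(23670 - 91 \left(5 - 91\right)\right) = - \frac{1}{199} - \left(23670 - -7826\right) = - \frac{1}{199} - 31496 = - \frac{6267705}{199}$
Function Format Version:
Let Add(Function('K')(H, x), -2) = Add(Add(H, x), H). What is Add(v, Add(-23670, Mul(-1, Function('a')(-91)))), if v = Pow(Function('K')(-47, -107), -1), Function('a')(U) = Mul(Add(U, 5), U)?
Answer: Rational(-6267705, 199) ≈ -31496.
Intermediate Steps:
Function('a')(U) = Mul(U, Add(5, U)) (Function('a')(U) = Mul(Add(5, U), U) = Mul(U, Add(5, U)))
Function('K')(H, x) = Add(2, x, Mul(2, H)) (Function('K')(H, x) = Add(2, Add(Add(H, x), H)) = Add(2, Add(x, Mul(2, H))) = Add(2, x, Mul(2, H)))
v = Rational(-1, 199) (v = Pow(Add(2, -107, Mul(2, -47)), -1) = Pow(Add(2, -107, -94), -1) = Pow(-199, -1) = Rational(-1, 199) ≈ -0.0050251)
Add(v, Add(-23670, Mul(-1, Function('a')(-91)))) = Add(Rational(-1, 199), Add(-23670, Mul(-1, Mul(-91, Add(5, -91))))) = Add(Rational(-1, 199), Add(-23670, Mul(-1, Mul(-91, -86)))) = Add(Rational(-1, 199), Add(-23670, Mul(-1, 7826))) = Add(Rational(-1, 199), Add(-23670, -7826)) = Add(Rational(-1, 199), -31496) = Rational(-6267705, 199)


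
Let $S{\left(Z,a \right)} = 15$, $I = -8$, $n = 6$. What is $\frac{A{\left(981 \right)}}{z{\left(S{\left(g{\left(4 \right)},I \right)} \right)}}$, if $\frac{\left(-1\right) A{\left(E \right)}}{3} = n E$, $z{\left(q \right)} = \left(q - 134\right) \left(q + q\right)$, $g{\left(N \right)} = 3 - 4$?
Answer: $\frac{2943}{595} \approx 4.9462$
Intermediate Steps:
$g{\left(N \right)} = -1$ ($g{\left(N \right)} = 3 - 4 = -1$)
$z{\left(q \right)} = 2 q \left(-134 + q\right)$ ($z{\left(q \right)} = \left(-134 + q\right) 2 q = 2 q \left(-134 + q\right)$)
$A{\left(E \right)} = - 18 E$ ($A{\left(E \right)} = - 3 \cdot 6 E = - 18 E$)
$\frac{A{\left(981 \right)}}{z{\left(S{\left(g{\left(4 \right)},I \right)} \right)}} = \frac{\left(-18\right) 981}{2 \cdot 15 \left(-134 + 15\right)} = - \frac{17658}{2 \cdot 15 \left(-119\right)} = - \frac{17658}{-3570} = \left(-17658\right) \left(- \frac{1}{3570}\right) = \frac{2943}{595}$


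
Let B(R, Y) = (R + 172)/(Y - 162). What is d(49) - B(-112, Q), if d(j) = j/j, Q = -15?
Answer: 79/59 ≈ 1.3390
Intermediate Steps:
B(R, Y) = (172 + R)/(-162 + Y)
d(j) = 1
d(49) - B(-112, Q) = 1 - (172 - 112)/(-162 - 15) = 1 - 60/(-177) = 1 - (-1)*60/177 = 1 - 1*(-20/59) = 1 + 20/59 = 79/59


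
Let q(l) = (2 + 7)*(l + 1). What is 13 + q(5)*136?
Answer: 7357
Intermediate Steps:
q(l) = 9 + 9*l (q(l) = 9*(1 + l) = 9 + 9*l)
13 + q(5)*136 = 13 + (9 + 9*5)*136 = 13 + (9 + 45)*136 = 13 + 54*136 = 13 + 7344 = 7357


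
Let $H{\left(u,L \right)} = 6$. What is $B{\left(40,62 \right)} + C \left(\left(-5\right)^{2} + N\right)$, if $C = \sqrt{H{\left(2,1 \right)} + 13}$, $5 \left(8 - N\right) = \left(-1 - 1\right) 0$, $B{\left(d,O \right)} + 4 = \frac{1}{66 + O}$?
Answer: $- \frac{511}{128} + 33 \sqrt{19} \approx 139.85$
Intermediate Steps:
$B{\left(d,O \right)} = -4 + \frac{1}{66 + O}$
$N = 8$ ($N = 8 - \frac{\left(-1 - 1\right) 0}{5} = 8 - \frac{\left(-2\right) 0}{5} = 8 - 0 = 8 + 0 = 8$)
$C = \sqrt{19}$ ($C = \sqrt{6 + 13} = \sqrt{19} \approx 4.3589$)
$B{\left(40,62 \right)} + C \left(\left(-5\right)^{2} + N\right) = \frac{-263 - 248}{66 + 62} + \sqrt{19} \left(\left(-5\right)^{2} + 8\right) = \frac{-263 - 248}{128} + \sqrt{19} \left(25 + 8\right) = \frac{1}{128} \left(-511\right) + \sqrt{19} \cdot 33 = - \frac{511}{128} + 33 \sqrt{19}$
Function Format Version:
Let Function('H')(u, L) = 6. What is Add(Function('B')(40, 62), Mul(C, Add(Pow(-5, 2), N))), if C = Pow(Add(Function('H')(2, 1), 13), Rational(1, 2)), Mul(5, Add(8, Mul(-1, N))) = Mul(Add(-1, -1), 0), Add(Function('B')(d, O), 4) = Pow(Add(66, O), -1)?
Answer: Add(Rational(-511, 128), Mul(33, Pow(19, Rational(1, 2)))) ≈ 139.85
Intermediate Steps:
Function('B')(d, O) = Add(-4, Pow(Add(66, O), -1))
N = 8 (N = Add(8, Mul(Rational(-1, 5), Mul(Add(-1, -1), 0))) = Add(8, Mul(Rational(-1, 5), Mul(-2, 0))) = Add(8, Mul(Rational(-1, 5), 0)) = Add(8, 0) = 8)
C = Pow(19, Rational(1, 2)) (C = Pow(Add(6, 13), Rational(1, 2)) = Pow(19, Rational(1, 2)) ≈ 4.3589)
Add(Function('B')(40, 62), Mul(C, Add(Pow(-5, 2), N))) = Add(Mul(Pow(Add(66, 62), -1), Add(-263, Mul(-4, 62))), Mul(Pow(19, Rational(1, 2)), Add(Pow(-5, 2), 8))) = Add(Mul(Pow(128, -1), Add(-263, -248)), Mul(Pow(19, Rational(1, 2)), Add(25, 8))) = Add(Mul(Rational(1, 128), -511), Mul(Pow(19, Rational(1, 2)), 33)) = Add(Rational(-511, 128), Mul(33, Pow(19, Rational(1, 2))))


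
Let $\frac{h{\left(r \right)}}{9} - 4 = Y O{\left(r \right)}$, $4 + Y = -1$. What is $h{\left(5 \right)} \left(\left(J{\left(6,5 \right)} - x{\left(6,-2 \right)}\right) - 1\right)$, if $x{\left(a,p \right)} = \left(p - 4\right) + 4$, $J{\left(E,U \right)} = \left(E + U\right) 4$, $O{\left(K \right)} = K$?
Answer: $-8505$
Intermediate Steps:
$Y = -5$ ($Y = -4 - 1 = -5$)
$h{\left(r \right)} = 36 - 45 r$ ($h{\left(r \right)} = 36 + 9 \left(- 5 r\right) = 36 - 45 r$)
$J{\left(E,U \right)} = 4 E + 4 U$
$x{\left(a,p \right)} = p$ ($x{\left(a,p \right)} = \left(-4 + p\right) + 4 = p$)
$h{\left(5 \right)} \left(\left(J{\left(6,5 \right)} - x{\left(6,-2 \right)}\right) - 1\right) = \left(36 - 225\right) \left(\left(\left(4 \cdot 6 + 4 \cdot 5\right) - -2\right) - 1\right) = \left(36 - 225\right) \left(\left(\left(24 + 20\right) + 2\right) - 1\right) = - 189 \left(\left(44 + 2\right) - 1\right) = - 189 \left(46 - 1\right) = \left(-189\right) 45 = -8505$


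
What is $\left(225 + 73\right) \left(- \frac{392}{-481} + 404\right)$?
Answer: $\frac{58025368}{481} \approx 1.2063 \cdot 10^{5}$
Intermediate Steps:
$\left(225 + 73\right) \left(- \frac{392}{-481} + 404\right) = 298 \left(\left(-392\right) \left(- \frac{1}{481}\right) + 404\right) = 298 \left(\frac{392}{481} + 404\right) = 298 \cdot \frac{194716}{481} = \frac{58025368}{481}$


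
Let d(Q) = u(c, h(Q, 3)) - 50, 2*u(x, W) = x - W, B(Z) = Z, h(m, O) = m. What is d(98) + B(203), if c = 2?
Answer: 105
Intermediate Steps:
u(x, W) = x/2 - W/2 (u(x, W) = (x - W)/2 = x/2 - W/2)
d(Q) = -49 - Q/2 (d(Q) = ((1/2)*2 - Q/2) - 50 = (1 - Q/2) - 50 = -49 - Q/2)
d(98) + B(203) = (-49 - 1/2*98) + 203 = (-49 - 49) + 203 = -98 + 203 = 105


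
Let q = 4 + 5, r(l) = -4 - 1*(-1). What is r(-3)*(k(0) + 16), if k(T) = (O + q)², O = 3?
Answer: -480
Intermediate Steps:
r(l) = -3 (r(l) = -4 + 1 = -3)
q = 9
k(T) = 144 (k(T) = (3 + 9)² = 12² = 144)
r(-3)*(k(0) + 16) = -3*(144 + 16) = -3*160 = -480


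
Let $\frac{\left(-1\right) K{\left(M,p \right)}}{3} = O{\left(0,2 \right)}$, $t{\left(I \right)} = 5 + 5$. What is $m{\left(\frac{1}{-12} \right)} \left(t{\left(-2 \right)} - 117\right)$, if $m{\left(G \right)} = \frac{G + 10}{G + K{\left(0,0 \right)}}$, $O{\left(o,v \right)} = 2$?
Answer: $\frac{12733}{73} \approx 174.42$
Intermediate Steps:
$t{\left(I \right)} = 10$
$K{\left(M,p \right)} = -6$ ($K{\left(M,p \right)} = \left(-3\right) 2 = -6$)
$m{\left(G \right)} = \frac{10 + G}{-6 + G}$ ($m{\left(G \right)} = \frac{G + 10}{G - 6} = \frac{10 + G}{-6 + G}$)
$m{\left(\frac{1}{-12} \right)} \left(t{\left(-2 \right)} - 117\right) = \frac{10 + \frac{1}{-12}}{-6 + \frac{1}{-12}} \left(10 - 117\right) = \frac{10 - \frac{1}{12}}{-6 - \frac{1}{12}} \left(-107\right) = \frac{1}{- \frac{73}{12}} \cdot \frac{119}{12} \left(-107\right) = \left(- \frac{12}{73}\right) \frac{119}{12} \left(-107\right) = \left(- \frac{119}{73}\right) \left(-107\right) = \frac{12733}{73}$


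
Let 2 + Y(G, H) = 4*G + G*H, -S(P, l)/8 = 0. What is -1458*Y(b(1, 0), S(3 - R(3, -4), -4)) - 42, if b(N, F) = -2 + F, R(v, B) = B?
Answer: 14538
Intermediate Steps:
S(P, l) = 0 (S(P, l) = -8*0 = 0)
Y(G, H) = -2 + 4*G + G*H (Y(G, H) = -2 + (4*G + G*H) = -2 + 4*G + G*H)
-1458*Y(b(1, 0), S(3 - R(3, -4), -4)) - 42 = -1458*(-2 + 4*(-2 + 0) + (-2 + 0)*0) - 42 = -1458*(-2 + 4*(-2) - 2*0) - 42 = -1458*(-2 - 8 + 0) - 42 = -1458*(-10) - 42 = 14580 - 42 = 14538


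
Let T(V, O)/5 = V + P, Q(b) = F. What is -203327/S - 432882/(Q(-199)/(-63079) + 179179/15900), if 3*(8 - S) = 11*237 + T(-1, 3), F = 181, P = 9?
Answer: -1131913474830085179/29638730774143 ≈ -38190.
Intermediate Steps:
Q(b) = 181
T(V, O) = 45 + 5*V (T(V, O) = 5*(V + 9) = 5*(9 + V) = 45 + 5*V)
S = -2623/3 (S = 8 - (11*237 + (45 + 5*(-1)))/3 = 8 - (2607 + (45 - 5))/3 = 8 - (2607 + 40)/3 = 8 - ⅓*2647 = 8 - 2647/3 = -2623/3 ≈ -874.33)
-203327/S - 432882/(Q(-199)/(-63079) + 179179/15900) = -203327/(-2623/3) - 432882/(181/(-63079) + 179179/15900) = -203327*(-3/2623) - 432882/(181*(-1/63079) + 179179*(1/15900)) = 609981/2623 - 432882/(-181/63079 + 179179/15900) = 609981/2623 - 432882/11299554241/1002956100 = 609981/2623 - 432882*1002956100/11299554241 = 609981/2623 - 434161642480200/11299554241 = -1131913474830085179/29638730774143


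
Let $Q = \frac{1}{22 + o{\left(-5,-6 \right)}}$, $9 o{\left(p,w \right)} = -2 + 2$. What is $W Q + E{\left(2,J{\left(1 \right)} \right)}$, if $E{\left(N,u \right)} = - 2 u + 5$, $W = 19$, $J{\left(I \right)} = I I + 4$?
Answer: $- \frac{91}{22} \approx -4.1364$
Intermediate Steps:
$o{\left(p,w \right)} = 0$ ($o{\left(p,w \right)} = \frac{-2 + 2}{9} = \frac{1}{9} \cdot 0 = 0$)
$J{\left(I \right)} = 4 + I^{2}$ ($J{\left(I \right)} = I^{2} + 4 = 4 + I^{2}$)
$E{\left(N,u \right)} = 5 - 2 u$
$Q = \frac{1}{22}$ ($Q = \frac{1}{22 + 0} = \frac{1}{22} \approx 0.045455$)
$W Q + E{\left(2,J{\left(1 \right)} \right)} = 19 \cdot \frac{1}{22} + \left(5 - 2 \left(4 + 1^{2}\right)\right) = \frac{19}{22} + \left(5 - 2 \left(4 + 1\right)\right) = \frac{19}{22} + \left(5 - 10\right) = \frac{19}{22} - 5 = - \frac{91}{22}$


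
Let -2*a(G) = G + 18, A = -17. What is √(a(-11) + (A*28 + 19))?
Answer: I*√1842/2 ≈ 21.459*I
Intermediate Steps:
a(G) = -9 - G/2 (a(G) = -(G + 18)/2 = -(18 + G)/2 = -9 - G/2)
√(a(-11) + (A*28 + 19)) = √((-9 - ½*(-11)) + (-17*28 + 19)) = √((-9 + 11/2) + (-476 + 19)) = √(-7/2 - 457) = √(-921/2) = I*√1842/2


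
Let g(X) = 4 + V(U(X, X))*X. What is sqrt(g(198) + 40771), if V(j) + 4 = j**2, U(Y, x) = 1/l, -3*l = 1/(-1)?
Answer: sqrt(41765) ≈ 204.36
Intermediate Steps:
l = 1/3 (l = -1/(3*(-1)) = -(-1)/3 = -1/3*(-1) = 1/3 ≈ 0.33333)
U(Y, x) = 3 (U(Y, x) = 1/(1/3) = 3)
V(j) = -4 + j**2
g(X) = 4 + 5*X (g(X) = 4 + (-4 + 3**2)*X = 4 + (-4 + 9)*X = 4 + 5*X)
sqrt(g(198) + 40771) = sqrt((4 + 5*198) + 40771) = sqrt((4 + 990) + 40771) = sqrt(994 + 40771) = sqrt(41765)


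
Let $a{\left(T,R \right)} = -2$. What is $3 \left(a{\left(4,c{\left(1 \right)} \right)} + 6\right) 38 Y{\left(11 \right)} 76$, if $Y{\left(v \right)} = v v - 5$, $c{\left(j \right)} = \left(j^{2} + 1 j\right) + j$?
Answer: $4020096$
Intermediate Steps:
$c{\left(j \right)} = j^{2} + 2 j$ ($c{\left(j \right)} = \left(j^{2} + j\right) + j = \left(j + j^{2}\right) + j = j^{2} + 2 j$)
$Y{\left(v \right)} = -5 + v^{2}$ ($Y{\left(v \right)} = v^{2} - 5 = -5 + v^{2}$)
$3 \left(a{\left(4,c{\left(1 \right)} \right)} + 6\right) 38 Y{\left(11 \right)} 76 = 3 \left(-2 + 6\right) 38 \left(-5 + 11^{2}\right) 76 = 3 \cdot 4 \cdot 38 \left(-5 + 121\right) 76 = 12 \cdot 38 \cdot 116 \cdot 76 = 456 \cdot 116 \cdot 76 = 52896 \cdot 76 = 4020096$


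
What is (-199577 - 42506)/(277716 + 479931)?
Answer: -242083/757647 ≈ -0.31952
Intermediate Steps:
(-199577 - 42506)/(277716 + 479931) = -242083/757647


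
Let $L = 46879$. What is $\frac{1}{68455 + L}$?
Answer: $\frac{1}{115334} \approx 8.6705 \cdot 10^{-6}$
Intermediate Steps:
$\frac{1}{68455 + L} = \frac{1}{68455 + 46879} = \frac{1}{115334}$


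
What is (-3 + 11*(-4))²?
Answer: 2209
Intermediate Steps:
(-3 + 11*(-4))² = (-3 - 44)² = (-47)² = 2209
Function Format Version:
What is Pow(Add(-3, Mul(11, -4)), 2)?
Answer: 2209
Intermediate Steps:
Pow(Add(-3, Mul(11, -4)), 2) = Pow(Add(-3, -44), 2) = Pow(-47, 2) = 2209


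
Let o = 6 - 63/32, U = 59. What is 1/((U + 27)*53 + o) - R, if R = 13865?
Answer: -2024081993/145985 ≈ -13865.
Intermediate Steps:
o = 129/32 (o = 6 + (1/32)*(-63) = 6 - 63/32 = 129/32 ≈ 4.0313)
1/((U + 27)*53 + o) - R = 1/((59 + 27)*53 + 129/32) - 1*13865 = 1/(86*53 + 129/32) - 13865 = 1/(4558 + 129/32) - 13865 = 1/(145985/32) - 13865 = 32/145985 - 13865 = -2024081993/145985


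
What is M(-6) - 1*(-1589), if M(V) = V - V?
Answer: 1589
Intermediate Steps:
M(V) = 0
M(-6) - 1*(-1589) = 0 - 1*(-1589) = 0 + 1589 = 1589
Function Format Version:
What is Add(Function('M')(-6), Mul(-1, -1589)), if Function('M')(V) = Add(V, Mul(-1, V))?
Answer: 1589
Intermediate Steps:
Function('M')(V) = 0
Add(Function('M')(-6), Mul(-1, -1589)) = Add(0, Mul(-1, -1589)) = Add(0, 1589) = 1589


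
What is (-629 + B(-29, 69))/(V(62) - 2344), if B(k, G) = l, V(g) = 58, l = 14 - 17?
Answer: 316/1143 ≈ 0.27647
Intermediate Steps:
l = -3
B(k, G) = -3
(-629 + B(-29, 69))/(V(62) - 2344) = (-629 - 3)/(58 - 2344) = -632/(-2286) = -632*(-1/2286) = 316/1143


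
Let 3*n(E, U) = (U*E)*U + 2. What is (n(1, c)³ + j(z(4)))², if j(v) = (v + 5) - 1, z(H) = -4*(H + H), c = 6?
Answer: 2928541456/729 ≈ 4.0172e+6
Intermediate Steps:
z(H) = -8*H
j(v) = 4 + v (j(v) = (5 + v) - 1 = 4 + v)
n(E, U) = ⅔ + E*U²/3 (n(E, U) = ((U*E)*U + 2)/3 = ((E*U)*U + 2)/3 = (E*U² + 2)/3 = (2 + E*U²)/3 = ⅔ + E*U²/3)
(n(1, c)³ + j(z(4)))² = ((⅔ + (⅓)*1*6²)³ + (4 - 8*4))² = ((⅔ + (⅓)*1*36)³ + (4 - 32))² = ((⅔ + 12)³ - 28)² = ((38/3)³ - 28)² = (54872/27 - 28)² = (54116/27)² = 2928541456/729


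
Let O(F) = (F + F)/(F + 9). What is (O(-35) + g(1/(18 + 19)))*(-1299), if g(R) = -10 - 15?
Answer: 376710/13 ≈ 28978.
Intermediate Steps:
g(R) = -25
O(F) = 2*F/(9 + F) (O(F) = (2*F)/(9 + F) = 2*F/(9 + F))
(O(-35) + g(1/(18 + 19)))*(-1299) = (2*(-35)/(9 - 35) - 25)*(-1299) = (2*(-35)/(-26) - 25)*(-1299) = (2*(-35)*(-1/26) - 25)*(-1299) = (35/13 - 25)*(-1299) = -290/13*(-1299) = 376710/13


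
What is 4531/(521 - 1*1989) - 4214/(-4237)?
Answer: -13011695/6219916 ≈ -2.0919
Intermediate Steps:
4531/(521 - 1*1989) - 4214/(-4237) = 4531/(521 - 1989) - 4214*(-1/4237) = 4531/(-1468) + 4214/4237 = 4531*(-1/1468) + 4214/4237 = -4531/1468 + 4214/4237 = -13011695/6219916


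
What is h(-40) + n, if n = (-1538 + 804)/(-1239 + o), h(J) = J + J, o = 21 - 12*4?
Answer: -50273/633 ≈ -79.420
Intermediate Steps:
o = -27 (o = 21 - 48 = -27)
h(J) = 2*J
n = 367/633 (n = (-1538 + 804)/(-1239 - 27) = -734/(-1266) = -734*(-1/1266) = 367/633 ≈ 0.57978)
h(-40) + n = 2*(-40) + 367/633 = -80 + 367/633 = -50273/633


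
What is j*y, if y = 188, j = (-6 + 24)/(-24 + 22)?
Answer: -1692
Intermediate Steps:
j = -9 (j = 18/(-2) = 18*(-½) = -9)
j*y = -9*188 = -1692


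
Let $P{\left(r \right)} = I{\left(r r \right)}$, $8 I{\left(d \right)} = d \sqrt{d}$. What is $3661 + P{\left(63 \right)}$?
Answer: $\frac{279335}{8} \approx 34917.0$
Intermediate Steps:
$I{\left(d \right)} = \frac{d^{\frac{3}{2}}}{8}$ ($I{\left(d \right)} = \frac{d \sqrt{d}}{8} = \frac{d^{\frac{3}{2}}}{8}$)
$P{\left(r \right)} = \frac{\left(r^{2}\right)^{\frac{3}{2}}}{8}$ ($P{\left(r \right)} = \frac{\left(r r\right)^{\frac{3}{2}}}{8} = \frac{\left(r^{2}\right)^{\frac{3}{2}}}{8}$)
$3661 + P{\left(63 \right)} = 3661 + \frac{\left(63^{2}\right)^{\frac{3}{2}}}{8} = 3661 + \frac{3969^{\frac{3}{2}}}{8} = 3661 + \frac{1}{8} \cdot 250047 = 3661 + \frac{250047}{8} = \frac{279335}{8}$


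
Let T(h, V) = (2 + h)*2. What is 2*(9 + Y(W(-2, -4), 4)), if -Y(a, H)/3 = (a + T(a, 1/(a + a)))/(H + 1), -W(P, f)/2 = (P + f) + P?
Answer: -222/5 ≈ -44.400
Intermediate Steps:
W(P, f) = -4*P - 2*f (W(P, f) = -2*((P + f) + P) = -2*(f + 2*P) = -4*P - 2*f)
T(h, V) = 4 + 2*h
Y(a, H) = -3*(4 + 3*a)/(1 + H) (Y(a, H) = -3*(a + (4 + 2*a))/(H + 1) = -3*(4 + 3*a)/(1 + H))
2*(9 + Y(W(-2, -4), 4)) = 2*(9 + 3*(-4 - 3*(-4*(-2) - 2*(-4)))/(1 + 4)) = 2*(9 + 3*(-4 - 3*(8 + 8))/5) = 2*(9 + 3*(⅕)*(-4 - 3*16)) = 2*(9 + 3*(⅕)*(-4 - 48)) = 2*(9 + 3*(⅕)*(-52)) = 2*(9 - 156/5) = 2*(-111/5) = -222/5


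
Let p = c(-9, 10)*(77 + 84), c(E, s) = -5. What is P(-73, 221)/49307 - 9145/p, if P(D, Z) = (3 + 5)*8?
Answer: 90192807/7938427 ≈ 11.362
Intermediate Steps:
P(D, Z) = 64 (P(D, Z) = 8*8 = 64)
p = -805 (p = -5*(77 + 84) = -5*161 = -805)
P(-73, 221)/49307 - 9145/p = 64/49307 - 9145/(-805) = 64*(1/49307) - 9145*(-1/805) = 64/49307 + 1829/161 = 90192807/7938427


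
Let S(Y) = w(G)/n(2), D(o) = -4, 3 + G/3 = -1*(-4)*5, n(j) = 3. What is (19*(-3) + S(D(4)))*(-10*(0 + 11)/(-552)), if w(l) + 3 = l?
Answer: -2255/276 ≈ -8.1703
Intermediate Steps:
G = 51 (G = -9 + 3*(-1*(-4)*5) = -9 + 3*(4*5) = -9 + 3*20 = -9 + 60 = 51)
w(l) = -3 + l
S(Y) = 16 (S(Y) = (-3 + 51)/3 = 48*(⅓) = 16)
(19*(-3) + S(D(4)))*(-10*(0 + 11)/(-552)) = (19*(-3) + 16)*(-10*(0 + 11)/(-552)) = (-57 + 16)*(-10*11*(-1/552)) = -(-4510)*(-1)/552 = -41*55/276 = -2255/276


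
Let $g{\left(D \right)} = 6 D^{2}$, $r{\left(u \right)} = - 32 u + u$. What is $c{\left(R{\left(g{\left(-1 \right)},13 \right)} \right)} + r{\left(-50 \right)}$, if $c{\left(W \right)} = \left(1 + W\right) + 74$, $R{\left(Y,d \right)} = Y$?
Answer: $1631$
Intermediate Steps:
$r{\left(u \right)} = - 31 u$
$c{\left(W \right)} = 75 + W$
$c{\left(R{\left(g{\left(-1 \right)},13 \right)} \right)} + r{\left(-50 \right)} = \left(75 + 6 \left(-1\right)^{2}\right) - -1550 = \left(75 + 6 \cdot 1\right) + 1550 = \left(75 + 6\right) + 1550 = 81 + 1550 = 1631$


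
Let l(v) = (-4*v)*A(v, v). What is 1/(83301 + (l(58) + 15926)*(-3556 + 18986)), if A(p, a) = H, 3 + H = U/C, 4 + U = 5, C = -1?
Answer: 1/260140521 ≈ 3.8441e-9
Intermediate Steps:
U = 1 (U = -4 + 5 = 1)
H = -4 (H = -3 + 1/(-1) = -3 + 1*(-1) = -3 - 1 = -4)
A(p, a) = -4
l(v) = 16*v (l(v) = -4*v*(-4) = 16*v)
1/(83301 + (l(58) + 15926)*(-3556 + 18986)) = 1/(83301 + (16*58 + 15926)*(-3556 + 18986)) = 1/(83301 + (928 + 15926)*15430) = 1/(83301 + 16854*15430) = 1/(83301 + 260057220) = 1/260140521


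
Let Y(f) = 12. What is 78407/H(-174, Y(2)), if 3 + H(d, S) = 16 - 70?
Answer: -78407/57 ≈ -1375.6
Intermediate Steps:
H(d, S) = -57 (H(d, S) = -3 + (16 - 70) = -3 - 54 = -57)
78407/H(-174, Y(2)) = 78407/(-57) = 78407*(-1/57) = -78407/57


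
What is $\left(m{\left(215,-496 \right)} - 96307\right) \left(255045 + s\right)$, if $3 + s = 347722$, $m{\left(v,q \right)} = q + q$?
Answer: $-58648334436$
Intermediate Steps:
$m{\left(v,q \right)} = 2 q$
$s = 347719$ ($s = -3 + 347722 = 347719$)
$\left(m{\left(215,-496 \right)} - 96307\right) \left(255045 + s\right) = \left(2 \left(-496\right) - 96307\right) \left(255045 + 347719\right) = \left(-992 - 96307\right) 602764 = \left(-97299\right) 602764 = -58648334436$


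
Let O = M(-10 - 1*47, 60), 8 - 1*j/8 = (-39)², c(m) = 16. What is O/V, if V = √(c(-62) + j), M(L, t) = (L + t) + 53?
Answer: -14*I*√3022/1511 ≈ -0.50934*I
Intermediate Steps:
j = -12104 (j = 64 - 8*(-39)² = 64 - 8*1521 = 64 - 12168 = -12104)
M(L, t) = 53 + L + t
O = 56 (O = 53 + (-10 - 1*47) + 60 = 53 + (-10 - 47) + 60 = 53 - 57 + 60 = 56)
V = 2*I*√3022 (V = √(16 - 12104) = √(-12088) = 2*I*√3022 ≈ 109.95*I)
O/V = 56/((2*I*√3022)) = 56*(-I*√3022/6044) = -14*I*√3022/1511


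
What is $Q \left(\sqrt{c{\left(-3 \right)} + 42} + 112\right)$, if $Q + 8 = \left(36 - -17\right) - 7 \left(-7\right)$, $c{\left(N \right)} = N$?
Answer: $10528 + 94 \sqrt{39} \approx 11115.0$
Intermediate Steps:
$Q = 94$ ($Q = -8 + \left(\left(36 - -17\right) - 7 \left(-7\right)\right) = -8 + \left(\left(36 + 17\right) - -49\right) = -8 + \left(53 + 49\right) = -8 + 102 = 94$)
$Q \left(\sqrt{c{\left(-3 \right)} + 42} + 112\right) = 94 \left(\sqrt{-3 + 42} + 112\right) = 94 \left(\sqrt{39} + 112\right) = 94 \left(112 + \sqrt{39}\right) = 10528 + 94 \sqrt{39}$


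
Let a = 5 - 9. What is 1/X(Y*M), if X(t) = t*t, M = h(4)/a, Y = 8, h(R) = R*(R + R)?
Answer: 1/4096 ≈ 0.00024414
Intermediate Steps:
h(R) = 2*R² (h(R) = R*(2*R) = 2*R²)
a = -4
M = -8 (M = (2*4²)/(-4) = (2*16)*(-¼) = 32*(-¼) = -8)
X(t) = t²
1/X(Y*M) = 1/((8*(-8))²) = 1/((-64)²) = 1/4096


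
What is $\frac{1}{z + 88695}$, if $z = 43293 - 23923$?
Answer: $\frac{1}{108065} \approx 9.2537 \cdot 10^{-6}$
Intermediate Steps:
$z = 19370$
$\frac{1}{z + 88695} = \frac{1}{19370 + 88695} = \frac{1}{108065}$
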